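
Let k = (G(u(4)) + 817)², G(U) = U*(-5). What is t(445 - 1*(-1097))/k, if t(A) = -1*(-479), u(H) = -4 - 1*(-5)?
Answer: 479/659344 ≈ 0.00072648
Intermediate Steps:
u(H) = 1 (u(H) = -4 + 5 = 1)
G(U) = -5*U
t(A) = 479
k = 659344 (k = (-5*1 + 817)² = (-5 + 817)² = 812² = 659344)
t(445 - 1*(-1097))/k = 479/659344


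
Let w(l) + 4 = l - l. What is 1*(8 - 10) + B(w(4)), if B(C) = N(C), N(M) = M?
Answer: -6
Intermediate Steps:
w(l) = -4 (w(l) = -4 + (l - l) = -4 + 0 = -4)
B(C) = C
1*(8 - 10) + B(w(4)) = 1*(8 - 10) - 4 = 1*(-2) - 4 = -2 - 4 = -6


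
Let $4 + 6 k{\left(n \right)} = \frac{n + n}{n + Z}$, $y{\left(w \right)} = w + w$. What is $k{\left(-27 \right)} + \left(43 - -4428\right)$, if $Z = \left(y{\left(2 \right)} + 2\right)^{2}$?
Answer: $\frac{13408}{3} \approx 4469.3$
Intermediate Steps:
$y{\left(w \right)} = 2 w$
$Z = 36$ ($Z = \left(2 \cdot 2 + 2\right)^{2} = \left(4 + 2\right)^{2} = 6^{2} = 36$)
$k{\left(n \right)} = - \frac{2}{3} + \frac{n}{3 \left(36 + n\right)}$ ($k{\left(n \right)} = - \frac{2}{3} + \frac{\left(n + n\right) \frac{1}{n + 36}}{6} = - \frac{2}{3} + \frac{2 n \frac{1}{36 + n}}{6} = - \frac{2}{3} + \frac{n}{3 \left(36 + n\right)}$)
$k{\left(-27 \right)} + \left(43 - -4428\right) = \frac{-72 - -27}{3 \left(36 - 27\right)} + \left(43 - -4428\right) = \frac{-72 + 27}{3 \cdot 9} + \left(43 + 4428\right) = \frac{1}{3} \cdot \frac{1}{9} \left(-45\right) + 4471 = - \frac{5}{3} + 4471 = \frac{13408}{3}$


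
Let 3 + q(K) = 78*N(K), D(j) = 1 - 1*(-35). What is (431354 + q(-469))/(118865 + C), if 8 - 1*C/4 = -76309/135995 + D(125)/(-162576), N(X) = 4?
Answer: 66276826934365/18255594541874 ≈ 3.6305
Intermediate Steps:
D(j) = 36 (D(j) = 1 + 35 = 36)
q(K) = 309 (q(K) = -3 + 78*4 = -3 + 312 = 309)
C = 5257974799/153538355 (C = 32 - 4*(-76309/135995 + 36/(-162576)) = 32 - 4*(-76309*1/135995 + 36*(-1/162576)) = 32 - 4*(-76309/135995 - 1/4516) = 32 - 4*(-344747439/614153420) = 32 + 344747439/153538355 = 5257974799/153538355 ≈ 34.245)
(431354 + q(-469))/(118865 + C) = (431354 + 309)/(118865 + 5257974799/153538355) = 431663/(18255594541874/153538355) = 431663*(153538355/18255594541874) = 66276826934365/18255594541874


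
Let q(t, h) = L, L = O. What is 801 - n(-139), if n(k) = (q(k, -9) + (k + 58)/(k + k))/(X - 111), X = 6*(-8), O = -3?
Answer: 11801683/14734 ≈ 800.98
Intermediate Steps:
L = -3
q(t, h) = -3
X = -48
n(k) = 1/53 - (58 + k)/(318*k) (n(k) = (-3 + (k + 58)/(k + k))/(-48 - 111) = (-3 + (58 + k)/((2*k)))/(-159) = (-3 + (58 + k)*(1/(2*k)))*(-1/159) = (-3 + (58 + k)/(2*k))*(-1/159) = 1/53 - (58 + k)/(318*k))
801 - n(-139) = 801 - (-58 + 5*(-139))/(318*(-139)) = 801 - (-1)*(-58 - 695)/(318*139) = 801 - (-1)*(-753)/(318*139) = 801 - 1*251/14734 = 801 - 251/14734 = 11801683/14734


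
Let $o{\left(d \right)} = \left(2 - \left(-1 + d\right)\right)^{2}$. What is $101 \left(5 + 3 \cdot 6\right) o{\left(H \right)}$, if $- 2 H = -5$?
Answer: $\frac{2323}{4} \approx 580.75$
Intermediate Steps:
$H = \frac{5}{2}$ ($H = \left(- \frac{1}{2}\right) \left(-5\right) = \frac{5}{2} \approx 2.5$)
$o{\left(d \right)} = \left(3 - d\right)^{2}$ ($o{\left(d \right)} = \left(2 - \left(-1 + d\right)\right)^{2} = \left(3 - d\right)^{2}$)
$101 \left(5 + 3 \cdot 6\right) o{\left(H \right)} = 101 \left(5 + 3 \cdot 6\right) \left(-3 + \frac{5}{2}\right)^{2} = 101 \left(5 + 18\right) \left(- \frac{1}{2}\right)^{2} = 101 \cdot 23 \cdot \frac{1}{4} = 2323 \cdot \frac{1}{4} = \frac{2323}{4}$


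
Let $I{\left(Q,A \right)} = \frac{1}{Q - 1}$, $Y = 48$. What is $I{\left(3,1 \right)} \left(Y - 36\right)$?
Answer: $6$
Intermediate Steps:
$I{\left(Q,A \right)} = \frac{1}{-1 + Q}$
$I{\left(3,1 \right)} \left(Y - 36\right) = \frac{48 - 36}{-1 + 3} = \frac{1}{2} \cdot 12 = 6$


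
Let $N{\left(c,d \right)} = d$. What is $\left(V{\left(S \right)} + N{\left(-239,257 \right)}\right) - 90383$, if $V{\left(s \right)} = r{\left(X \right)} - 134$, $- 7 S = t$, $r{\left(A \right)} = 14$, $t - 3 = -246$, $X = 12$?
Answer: $-90246$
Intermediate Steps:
$t = -243$ ($t = 3 - 246 = -243$)
$S = \frac{243}{7}$ ($S = \left(- \frac{1}{7}\right) \left(-243\right) = \frac{243}{7} \approx 34.714$)
$V{\left(s \right)} = -120$ ($V{\left(s \right)} = 14 - 134 = -120$)
$\left(V{\left(S \right)} + N{\left(-239,257 \right)}\right) - 90383 = \left(-120 + 257\right) - 90383 = 137 - 90383 = -90246$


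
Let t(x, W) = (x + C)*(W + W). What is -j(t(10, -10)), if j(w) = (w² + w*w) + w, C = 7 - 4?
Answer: -134940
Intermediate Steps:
C = 3
t(x, W) = 2*W*(3 + x) (t(x, W) = (x + 3)*(W + W) = (3 + x)*(2*W) = 2*W*(3 + x))
j(w) = w + 2*w² (j(w) = (w² + w²) + w = 2*w² + w = w + 2*w²)
-j(t(10, -10)) = -2*(-10)*(3 + 10)*(1 + 2*(2*(-10)*(3 + 10))) = -2*(-10)*13*(1 + 2*(2*(-10)*13)) = -(-260)*(1 + 2*(-260)) = -(-260)*(1 - 520) = -(-260)*(-519) = -1*134940 = -134940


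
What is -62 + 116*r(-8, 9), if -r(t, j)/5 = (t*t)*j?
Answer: -334142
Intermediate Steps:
r(t, j) = -5*j*t² (r(t, j) = -5*t*t*j = -5*t²*j = -5*j*t²)
-62 + 116*r(-8, 9) = -62 + 116*(-5*9*(-8)²) = -62 + 116*(-5*9*64) = -62 + 116*(-2880) = -62 - 334080 = -334142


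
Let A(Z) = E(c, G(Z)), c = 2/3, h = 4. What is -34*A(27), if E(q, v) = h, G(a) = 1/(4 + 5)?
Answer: -136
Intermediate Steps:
G(a) = ⅑ (G(a) = 1/9 = ⅑)
c = ⅔ (c = 2*(⅓) = ⅔ ≈ 0.66667)
E(q, v) = 4
A(Z) = 4
-34*A(27) = -34*4 = -136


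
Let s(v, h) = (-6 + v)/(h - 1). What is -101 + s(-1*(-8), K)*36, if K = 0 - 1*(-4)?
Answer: -77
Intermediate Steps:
K = 4 (K = 0 + 4 = 4)
s(v, h) = (-6 + v)/(-1 + h)
-101 + s(-1*(-8), K)*36 = -101 + ((-6 - 1*(-8))/(-1 + 4))*36 = -101 + ((-6 + 8)/3)*36 = -101 + ((1/3)*2)*36 = -101 + (2/3)*36 = -101 + 24 = -77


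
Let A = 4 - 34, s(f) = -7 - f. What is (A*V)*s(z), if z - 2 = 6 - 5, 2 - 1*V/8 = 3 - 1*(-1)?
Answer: -4800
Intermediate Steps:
V = -16 (V = 16 - 8*(3 - 1*(-1)) = 16 - 8*(3 + 1) = 16 - 8*4 = 16 - 32 = -16)
z = 3 (z = 2 + (6 - 5) = 2 + 1 = 3)
A = -30
(A*V)*s(z) = (-30*(-16))*(-7 - 1*3) = 480*(-7 - 3) = 480*(-10) = -4800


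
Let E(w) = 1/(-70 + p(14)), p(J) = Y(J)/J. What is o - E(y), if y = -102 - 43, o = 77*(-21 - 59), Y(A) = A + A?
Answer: -418879/68 ≈ -6160.0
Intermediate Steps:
Y(A) = 2*A
p(J) = 2 (p(J) = (2*J)/J = 2)
o = -6160 (o = 77*(-80) = -6160)
y = -145
E(w) = -1/68 (E(w) = 1/(-70 + 2) = 1/(-68) = -1/68)
o - E(y) = -6160 - 1*(-1/68) = -6160 + 1/68 = -418879/68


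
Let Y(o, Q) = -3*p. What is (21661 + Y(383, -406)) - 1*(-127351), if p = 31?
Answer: 148919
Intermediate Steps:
Y(o, Q) = -93 (Y(o, Q) = -3*31 = -93)
(21661 + Y(383, -406)) - 1*(-127351) = (21661 - 93) - 1*(-127351) = 21568 + 127351 = 148919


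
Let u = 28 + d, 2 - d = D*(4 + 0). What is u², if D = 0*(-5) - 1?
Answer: 1156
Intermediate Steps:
D = -1 (D = 0 - 1 = -1)
d = 6 (d = 2 - (-1)*(4 + 0) = 2 - (-1)*4 = 2 - 1*(-4) = 2 + 4 = 6)
u = 34 (u = 28 + 6 = 34)
u² = 34² = 1156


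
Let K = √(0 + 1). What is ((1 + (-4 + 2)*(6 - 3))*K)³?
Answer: -125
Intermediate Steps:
K = 1 (K = √1 = 1)
((1 + (-4 + 2)*(6 - 3))*K)³ = ((1 + (-4 + 2)*(6 - 3))*1)³ = ((1 - 2*3)*1)³ = ((1 - 6)*1)³ = (-5*1)³ = (-5)³ = -125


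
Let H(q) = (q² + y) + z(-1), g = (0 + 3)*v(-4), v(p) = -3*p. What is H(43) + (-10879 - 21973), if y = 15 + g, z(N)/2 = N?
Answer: -30954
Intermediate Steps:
z(N) = 2*N
g = 36 (g = (0 + 3)*(-3*(-4)) = 3*12 = 36)
y = 51 (y = 15 + 36 = 51)
H(q) = 49 + q² (H(q) = (q² + 51) + 2*(-1) = (51 + q²) - 2 = 49 + q²)
H(43) + (-10879 - 21973) = (49 + 43²) + (-10879 - 21973) = (49 + 1849) - 32852 = 1898 - 32852 = -30954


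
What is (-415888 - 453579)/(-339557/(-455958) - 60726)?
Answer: 396440434386/27688165951 ≈ 14.318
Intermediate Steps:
(-415888 - 453579)/(-339557/(-455958) - 60726) = -869467/(-339557*(-1/455958) - 60726) = -869467/(339557/455958 - 60726) = -869467/(-27688165951/455958) = -869467*(-455958/27688165951) = 396440434386/27688165951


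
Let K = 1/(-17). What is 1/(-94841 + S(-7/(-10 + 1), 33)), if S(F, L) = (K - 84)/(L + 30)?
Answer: -1071/101576140 ≈ -1.0544e-5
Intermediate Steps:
K = -1/17 ≈ -0.058824
S(F, L) = -1429/(17*(30 + L)) (S(F, L) = (-1/17 - 84)/(L + 30) = -1429/(17*(30 + L)))
1/(-94841 + S(-7/(-10 + 1), 33)) = 1/(-94841 - 1429/(510 + 17*33)) = 1/(-94841 - 1429/(510 + 561)) = 1/(-94841 - 1429/1071) = 1/(-101576140/1071) = -1071/101576140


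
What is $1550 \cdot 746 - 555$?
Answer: $1155745$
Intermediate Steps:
$1550 \cdot 746 - 555 = 1156300 - 555 = 1155745$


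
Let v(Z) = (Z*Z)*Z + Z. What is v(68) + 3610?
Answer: 318110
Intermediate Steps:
v(Z) = Z + Z³ (v(Z) = Z²*Z + Z = Z³ + Z = Z + Z³)
v(68) + 3610 = (68 + 68³) + 3610 = (68 + 314432) + 3610 = 314500 + 3610 = 318110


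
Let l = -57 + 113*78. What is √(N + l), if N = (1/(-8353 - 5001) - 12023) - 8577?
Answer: I*√2111954102742/13354 ≈ 108.83*I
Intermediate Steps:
l = 8757 (l = -57 + 8814 = 8757)
N = -275092401/13354 (N = (1/(-13354) - 12023) - 8577 = (-1/13354 - 12023) - 8577 = -160555143/13354 - 8577 = -275092401/13354 ≈ -20600.)
√(N + l) = √(-275092401/13354 + 8757) = √(-158151423/13354) = I*√2111954102742/13354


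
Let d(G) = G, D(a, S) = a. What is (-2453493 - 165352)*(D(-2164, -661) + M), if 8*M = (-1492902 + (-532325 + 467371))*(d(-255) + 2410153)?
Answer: 1228982736570277500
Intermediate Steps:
M = -469284257336 (M = ((-1492902 + (-532325 + 467371))*(-255 + 2410153))/8 = ((-1492902 - 64954)*2409898)/8 = (-1557856*2409898)/8 = (1/8)*(-3754274058688) = -469284257336)
(-2453493 - 165352)*(D(-2164, -661) + M) = (-2453493 - 165352)*(-2164 - 469284257336) = -2618845*(-469284259500) = 1228982736570277500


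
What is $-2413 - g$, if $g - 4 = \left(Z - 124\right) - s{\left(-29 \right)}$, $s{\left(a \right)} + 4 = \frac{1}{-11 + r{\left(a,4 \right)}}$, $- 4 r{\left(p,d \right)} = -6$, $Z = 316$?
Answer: $- \frac{49649}{19} \approx -2613.1$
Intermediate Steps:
$r{\left(p,d \right)} = \frac{3}{2}$ ($r{\left(p,d \right)} = \left(- \frac{1}{4}\right) \left(-6\right) = \frac{3}{2}$)
$s{\left(a \right)} = - \frac{78}{19}$ ($s{\left(a \right)} = -4 + \frac{1}{-11 + \frac{3}{2}} = -4 + \frac{1}{- \frac{19}{2}} = -4 - \frac{2}{19} = - \frac{78}{19}$)
$g = \frac{3802}{19}$ ($g = 4 + \left(\left(316 - 124\right) - - \frac{78}{19}\right) = 4 + \left(\left(316 - 124\right) + \frac{78}{19}\right) = 4 + \left(192 + \frac{78}{19}\right) = 4 + \frac{3726}{19} = \frac{3802}{19} \approx 200.11$)
$-2413 - g = -2413 - \frac{3802}{19} = - \frac{49649}{19}$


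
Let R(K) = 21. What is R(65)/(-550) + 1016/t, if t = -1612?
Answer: -148163/221650 ≈ -0.66846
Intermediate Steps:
R(65)/(-550) + 1016/t = 21/(-550) + 1016/(-1612) = 21*(-1/550) + 1016*(-1/1612) = -21/550 - 254/403 = -148163/221650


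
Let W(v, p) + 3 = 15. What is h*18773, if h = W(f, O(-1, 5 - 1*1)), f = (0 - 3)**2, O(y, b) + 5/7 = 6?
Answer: 225276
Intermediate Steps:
O(y, b) = 37/7 (O(y, b) = -5/7 + 6 = 37/7)
f = 9 (f = (-3)**2 = 9)
W(v, p) = 12 (W(v, p) = -3 + 15 = 12)
h = 12
h*18773 = 12*18773 = 225276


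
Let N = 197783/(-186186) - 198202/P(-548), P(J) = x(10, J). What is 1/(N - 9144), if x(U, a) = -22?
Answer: -186186/25299041 ≈ -0.0073594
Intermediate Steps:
P(J) = -22
N = 1677185743/186186 (N = 197783/(-186186) - 198202/(-22) = 197783*(-1/186186) - 198202*(-1/22) = -197783/186186 + 99101/11 = 1677185743/186186 ≈ 9008.1)
1/(N - 9144) = 1/(1677185743/186186 - 9144) = 1/(-25299041/186186) = -186186/25299041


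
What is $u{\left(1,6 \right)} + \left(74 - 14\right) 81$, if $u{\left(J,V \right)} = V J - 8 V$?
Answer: $4818$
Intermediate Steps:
$u{\left(J,V \right)} = - 8 V + J V$ ($u{\left(J,V \right)} = J V - 8 V = - 8 V + J V$)
$u{\left(1,6 \right)} + \left(74 - 14\right) 81 = 6 \left(-8 + 1\right) + \left(74 - 14\right) 81 = 6 \left(-7\right) + \left(74 - 14\right) 81 = -42 + 60 \cdot 81 = -42 + 4860 = 4818$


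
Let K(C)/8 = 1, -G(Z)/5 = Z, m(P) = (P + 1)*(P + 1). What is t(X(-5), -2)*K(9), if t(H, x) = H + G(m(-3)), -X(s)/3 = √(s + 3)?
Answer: -160 - 24*I*√2 ≈ -160.0 - 33.941*I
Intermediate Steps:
m(P) = (1 + P)² (m(P) = (1 + P)*(1 + P) = (1 + P)²)
G(Z) = -5*Z
K(C) = 8 (K(C) = 8*1 = 8)
X(s) = -3*√(3 + s) (X(s) = -3*√(s + 3) = -3*√(3 + s))
t(H, x) = -20 + H (t(H, x) = H - 5*(1 - 3)² = H - 5*(-2)² = H - 5*4 = H - 20 = -20 + H)
t(X(-5), -2)*K(9) = (-20 - 3*√(3 - 5))*8 = (-20 - 3*I*√2)*8 = -160 - 24*I*√2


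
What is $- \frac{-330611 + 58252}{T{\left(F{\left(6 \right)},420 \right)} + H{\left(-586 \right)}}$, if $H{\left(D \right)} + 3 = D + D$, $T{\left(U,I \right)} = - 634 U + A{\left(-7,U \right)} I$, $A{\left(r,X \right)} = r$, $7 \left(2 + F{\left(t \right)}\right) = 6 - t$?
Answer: $- \frac{272359}{2847} \approx -95.665$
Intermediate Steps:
$F{\left(t \right)} = - \frac{8}{7} - \frac{t}{7}$ ($F{\left(t \right)} = -2 + \frac{6 - t}{7} = -2 - \left(- \frac{6}{7} + \frac{t}{7}\right) = - \frac{8}{7} - \frac{t}{7}$)
$T{\left(U,I \right)} = - 634 U - 7 I$
$H{\left(D \right)} = -3 + 2 D$ ($H{\left(D \right)} = -3 + \left(D + D\right) = -3 + 2 D$)
$- \frac{-330611 + 58252}{T{\left(F{\left(6 \right)},420 \right)} + H{\left(-586 \right)}} = - \frac{-330611 + 58252}{\left(- 634 \left(- \frac{8}{7} - \frac{6}{7}\right) - 2940\right) + \left(-3 + 2 \left(-586\right)\right)} = - \frac{-272359}{\left(- 634 \left(- \frac{8}{7} - \frac{6}{7}\right) - 2940\right) - 1175} = - \frac{-272359}{\left(\left(-634\right) \left(-2\right) - 2940\right) - 1175} = - \frac{-272359}{\left(1268 - 2940\right) - 1175} = - \frac{-272359}{-1672 - 1175} = - \frac{-272359}{-2847} = - \frac{\left(-272359\right) \left(-1\right)}{2847} = \left(-1\right) \frac{272359}{2847} = - \frac{272359}{2847}$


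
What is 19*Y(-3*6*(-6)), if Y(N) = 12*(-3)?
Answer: -684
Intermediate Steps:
Y(N) = -36
19*Y(-3*6*(-6)) = 19*(-36) = -684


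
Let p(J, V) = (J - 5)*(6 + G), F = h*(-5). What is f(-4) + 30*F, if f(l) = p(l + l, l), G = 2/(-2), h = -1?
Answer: 85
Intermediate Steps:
F = 5 (F = -1*(-5) = 5)
G = -1 (G = 2*(-½) = -1)
p(J, V) = -25 + 5*J (p(J, V) = (J - 5)*(6 - 1) = (-5 + J)*5 = -25 + 5*J)
f(l) = -25 + 10*l (f(l) = -25 + 5*(l + l) = -25 + 5*(2*l) = -25 + 10*l)
f(-4) + 30*F = (-25 + 10*(-4)) + 30*5 = (-25 - 40) + 150 = -65 + 150 = 85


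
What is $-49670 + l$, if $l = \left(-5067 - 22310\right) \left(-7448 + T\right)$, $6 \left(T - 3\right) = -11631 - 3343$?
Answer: $\frac{816287884}{3} \approx 2.721 \cdot 10^{8}$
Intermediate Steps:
$T = - \frac{7478}{3}$ ($T = 3 + \frac{-11631 - 3343}{6} = 3 + \frac{1}{6} \left(-14974\right) = 3 - \frac{7487}{3} = - \frac{7478}{3} \approx -2492.7$)
$l = \frac{816436894}{3}$ ($l = \left(-5067 - 22310\right) \left(-7448 - \frac{7478}{3}\right) = \left(-27377\right) \left(- \frac{29822}{3}\right) = \frac{816436894}{3} \approx 2.7215 \cdot 10^{8}$)
$-49670 + l = -49670 + \frac{816436894}{3} = \frac{816287884}{3}$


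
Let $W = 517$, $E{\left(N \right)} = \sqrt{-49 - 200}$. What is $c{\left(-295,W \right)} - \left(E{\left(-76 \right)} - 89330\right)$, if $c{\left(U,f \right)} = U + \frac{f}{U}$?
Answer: $\frac{26264808}{295} - i \sqrt{249} \approx 89033.0 - 15.78 i$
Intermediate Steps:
$E{\left(N \right)} = i \sqrt{249}$ ($E{\left(N \right)} = \sqrt{-249} = i \sqrt{249}$)
$c{\left(-295,W \right)} - \left(E{\left(-76 \right)} - 89330\right) = \left(-295 + \frac{517}{-295}\right) - \left(i \sqrt{249} - 89330\right) = \left(-295 + 517 \left(- \frac{1}{295}\right)\right) - \left(i \sqrt{249} - 89330\right) = \left(-295 - \frac{517}{295}\right) - \left(-89330 + i \sqrt{249}\right) = - \frac{87542}{295} + \left(89330 - i \sqrt{249}\right) = \frac{26264808}{295} - i \sqrt{249}$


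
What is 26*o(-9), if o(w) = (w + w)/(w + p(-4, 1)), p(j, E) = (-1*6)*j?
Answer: -156/5 ≈ -31.200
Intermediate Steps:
p(j, E) = -6*j
o(w) = 2*w/(24 + w) (o(w) = (w + w)/(w - 6*(-4)) = (2*w)/(w + 24) = (2*w)/(24 + w) = 2*w/(24 + w))
26*o(-9) = 26*(2*(-9)/(24 - 9)) = 26*(2*(-9)/15) = 26*(2*(-9)*(1/15)) = 26*(-6/5) = -156/5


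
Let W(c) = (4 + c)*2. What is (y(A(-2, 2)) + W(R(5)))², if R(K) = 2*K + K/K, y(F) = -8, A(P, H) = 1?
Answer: 484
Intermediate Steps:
R(K) = 1 + 2*K (R(K) = 2*K + 1 = 1 + 2*K)
W(c) = 8 + 2*c
(y(A(-2, 2)) + W(R(5)))² = (-8 + (8 + 2*(1 + 2*5)))² = (-8 + (8 + 2*(1 + 10)))² = (-8 + (8 + 2*11))² = (-8 + (8 + 22))² = (-8 + 30)² = 22² = 484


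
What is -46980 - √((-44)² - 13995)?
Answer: -46980 - I*√12059 ≈ -46980.0 - 109.81*I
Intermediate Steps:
-46980 - √((-44)² - 13995) = -46980 - √(1936 - 13995) = -46980 - √(-12059) = -46980 - I*√12059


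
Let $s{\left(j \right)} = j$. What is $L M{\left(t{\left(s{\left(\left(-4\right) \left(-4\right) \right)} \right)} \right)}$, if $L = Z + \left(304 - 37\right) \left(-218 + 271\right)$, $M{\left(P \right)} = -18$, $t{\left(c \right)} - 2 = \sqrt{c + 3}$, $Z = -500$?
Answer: $-245718$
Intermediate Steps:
$t{\left(c \right)} = 2 + \sqrt{3 + c}$ ($t{\left(c \right)} = 2 + \sqrt{c + 3} = 2 + \sqrt{3 + c}$)
$L = 13651$ ($L = -500 + \left(304 - 37\right) \left(-218 + 271\right) = -500 + 267 \cdot 53 = -500 + 14151 = 13651$)
$L M{\left(t{\left(s{\left(\left(-4\right) \left(-4\right) \right)} \right)} \right)} = 13651 \left(-18\right) = -245718$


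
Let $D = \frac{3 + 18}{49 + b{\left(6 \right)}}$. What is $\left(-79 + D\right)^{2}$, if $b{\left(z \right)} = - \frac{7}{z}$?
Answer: $\frac{10374841}{1681} \approx 6171.8$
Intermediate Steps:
$D = \frac{18}{41}$ ($D = \frac{3 + 18}{49 - \frac{7}{6}} = \frac{21}{49 - \frac{7}{6}} = \frac{21}{\frac{287}{6}} = 21 \cdot \frac{6}{287} = \frac{18}{41} \approx 0.43902$)
$\left(-79 + D\right)^{2} = \left(-79 + \frac{18}{41}\right)^{2} = \left(- \frac{3221}{41}\right)^{2} = \frac{10374841}{1681}$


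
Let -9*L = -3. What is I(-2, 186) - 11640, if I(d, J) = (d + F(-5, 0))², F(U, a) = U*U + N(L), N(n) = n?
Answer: -99860/9 ≈ -11096.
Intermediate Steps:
L = ⅓ (L = -⅑*(-3) = ⅓ ≈ 0.33333)
F(U, a) = ⅓ + U² (F(U, a) = U*U + ⅓ = U² + ⅓ = ⅓ + U²)
I(d, J) = (76/3 + d)² (I(d, J) = (d + (⅓ + (-5)²))² = (d + (⅓ + 25))² = (d + 76/3)² = (76/3 + d)²)
I(-2, 186) - 11640 = (76 + 3*(-2))²/9 - 11640 = (76 - 6)²/9 - 11640 = (⅑)*70² - 11640 = (⅑)*4900 - 11640 = 4900/9 - 11640 = -99860/9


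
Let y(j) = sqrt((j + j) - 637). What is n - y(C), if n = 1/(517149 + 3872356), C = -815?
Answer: 1/4389505 - I*sqrt(2267) ≈ 2.2782e-7 - 47.613*I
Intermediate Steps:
n = 1/4389505 ≈ 2.2782e-7
y(j) = sqrt(-637 + 2*j) (y(j) = sqrt(2*j - 637) = sqrt(-637 + 2*j))
n - y(C) = 1/4389505 - sqrt(-637 + 2*(-815)) = 1/4389505 - sqrt(-637 - 1630) = 1/4389505 - sqrt(-2267) = 1/4389505 - I*sqrt(2267)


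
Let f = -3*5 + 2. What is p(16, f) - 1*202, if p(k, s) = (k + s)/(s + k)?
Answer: -201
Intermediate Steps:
f = -13 (f = -15 + 2 = -13)
p(k, s) = 1 (p(k, s) = (k + s)/(k + s) = 1)
p(16, f) - 1*202 = 1 - 1*202 = 1 - 202 = -201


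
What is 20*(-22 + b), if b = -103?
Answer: -2500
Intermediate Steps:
20*(-22 + b) = 20*(-22 - 103) = 20*(-125) = -2500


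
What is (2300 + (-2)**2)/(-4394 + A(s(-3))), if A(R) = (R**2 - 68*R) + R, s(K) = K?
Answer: -288/523 ≈ -0.55067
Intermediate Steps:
A(R) = R**2 - 67*R
(2300 + (-2)**2)/(-4394 + A(s(-3))) = (2300 + (-2)**2)/(-4394 - 3*(-67 - 3)) = (2300 + 4)/(-4394 - 3*(-70)) = 2304/(-4394 + 210) = 2304/(-4184) = 2304*(-1/4184) = -288/523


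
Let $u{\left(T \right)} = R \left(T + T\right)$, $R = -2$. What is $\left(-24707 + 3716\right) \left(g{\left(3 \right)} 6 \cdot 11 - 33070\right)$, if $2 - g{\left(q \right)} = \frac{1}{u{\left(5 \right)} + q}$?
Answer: $\frac{11752441080}{17} \approx 6.9132 \cdot 10^{8}$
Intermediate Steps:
$u{\left(T \right)} = - 4 T$ ($u{\left(T \right)} = - 2 \left(T + T\right) = - 2 \cdot 2 T = - 4 T$)
$g{\left(q \right)} = 2 - \frac{1}{-20 + q}$ ($g{\left(q \right)} = 2 - \frac{1}{\left(-4\right) 5 + q} = 2 - \frac{1}{-20 + q}$)
$\left(-24707 + 3716\right) \left(g{\left(3 \right)} 6 \cdot 11 - 33070\right) = \left(-24707 + 3716\right) \left(\frac{-41 + 2 \cdot 3}{-20 + 3} \cdot 6 \cdot 11 - 33070\right) = - 20991 \left(\frac{-41 + 6}{-17} \cdot 6 \cdot 11 - 33070\right) = - 20991 \left(\left(- \frac{1}{17}\right) \left(-35\right) 6 \cdot 11 - 33070\right) = - 20991 \left(\frac{35}{17} \cdot 6 \cdot 11 - 33070\right) = - 20991 \left(\frac{210}{17} \cdot 11 - 33070\right) = - 20991 \left(\frac{2310}{17} - 33070\right) = \left(-20991\right) \left(- \frac{559880}{17}\right) = \frac{11752441080}{17}$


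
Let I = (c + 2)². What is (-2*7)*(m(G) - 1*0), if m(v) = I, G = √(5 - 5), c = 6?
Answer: -896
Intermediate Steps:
G = 0 (G = √0 = 0)
I = 64 (I = (6 + 2)² = 8² = 64)
m(v) = 64
(-2*7)*(m(G) - 1*0) = (-2*7)*(64 - 1*0) = -14*(64 + 0) = -14*64 = -896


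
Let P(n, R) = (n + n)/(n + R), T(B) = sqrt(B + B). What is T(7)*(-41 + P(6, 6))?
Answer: -40*sqrt(14) ≈ -149.67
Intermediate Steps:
T(B) = sqrt(2)*sqrt(B) (T(B) = sqrt(2*B) = sqrt(2)*sqrt(B))
P(n, R) = 2*n/(R + n) (P(n, R) = (2*n)/(R + n) = 2*n/(R + n))
T(7)*(-41 + P(6, 6)) = (sqrt(2)*sqrt(7))*(-41 + 2*6/(6 + 6)) = sqrt(14)*(-41 + 2*6/12) = sqrt(14)*(-41 + 2*6*(1/12)) = sqrt(14)*(-41 + 1) = sqrt(14)*(-40) = -40*sqrt(14)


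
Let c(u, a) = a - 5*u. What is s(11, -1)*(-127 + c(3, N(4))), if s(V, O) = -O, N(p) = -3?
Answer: -145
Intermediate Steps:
s(11, -1)*(-127 + c(3, N(4))) = (-1*(-1))*(-127 + (-3 - 5*3)) = 1*(-127 + (-3 - 15)) = 1*(-127 - 18) = 1*(-145) = -145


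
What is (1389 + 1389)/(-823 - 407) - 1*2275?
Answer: -466838/205 ≈ -2277.3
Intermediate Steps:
(1389 + 1389)/(-823 - 407) - 1*2275 = 2778/(-1230) - 2275 = 2778*(-1/1230) - 2275 = -463/205 - 2275 = -466838/205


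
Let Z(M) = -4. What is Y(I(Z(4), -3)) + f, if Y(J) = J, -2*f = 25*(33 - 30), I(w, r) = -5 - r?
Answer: -79/2 ≈ -39.500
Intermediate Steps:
f = -75/2 (f = -25*(33 - 30)/2 = -25*3/2 = -½*75 = -75/2 ≈ -37.500)
Y(I(Z(4), -3)) + f = (-5 - 1*(-3)) - 75/2 = (-5 + 3) - 75/2 = -2 - 75/2 = -79/2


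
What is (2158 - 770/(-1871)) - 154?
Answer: 3750254/1871 ≈ 2004.4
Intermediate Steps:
(2158 - 770/(-1871)) - 154 = (2158 - 770*(-1/1871)) - 154 = (2158 + 770/1871) - 154 = 4038388/1871 - 154 = 3750254/1871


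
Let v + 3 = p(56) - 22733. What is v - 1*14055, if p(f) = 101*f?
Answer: -31135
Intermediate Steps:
v = -17080 (v = -3 + (101*56 - 22733) = -3 + (5656 - 22733) = -3 - 17077 = -17080)
v - 1*14055 = -17080 - 1*14055 = -17080 - 14055 = -31135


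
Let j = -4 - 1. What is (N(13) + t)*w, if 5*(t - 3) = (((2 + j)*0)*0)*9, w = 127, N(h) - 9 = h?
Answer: 3175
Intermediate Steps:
N(h) = 9 + h
j = -5
t = 3 (t = 3 + ((((2 - 5)*0)*0)*9)/5 = 3 + ((-3*0*0)*9)/5 = 3 + ((0*0)*9)/5 = 3 + (0*9)/5 = 3 + (⅕)*0 = 3 + 0 = 3)
(N(13) + t)*w = ((9 + 13) + 3)*127 = (22 + 3)*127 = 25*127 = 3175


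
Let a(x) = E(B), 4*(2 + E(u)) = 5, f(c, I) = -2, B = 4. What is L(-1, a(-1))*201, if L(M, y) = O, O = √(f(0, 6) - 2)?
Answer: 402*I ≈ 402.0*I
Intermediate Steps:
E(u) = -¾ (E(u) = -2 + (¼)*5 = -2 + 5/4 = -¾)
a(x) = -¾
O = 2*I (O = √(-2 - 2) = √(-4) = 2*I ≈ 2.0*I)
L(M, y) = 2*I
L(-1, a(-1))*201 = (2*I)*201 = 402*I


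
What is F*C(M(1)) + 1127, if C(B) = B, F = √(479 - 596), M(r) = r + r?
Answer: 1127 + 6*I*√13 ≈ 1127.0 + 21.633*I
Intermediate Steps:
M(r) = 2*r
F = 3*I*√13 (F = √(-117) = 3*I*√13 ≈ 10.817*I)
F*C(M(1)) + 1127 = (3*I*√13)*(2*1) + 1127 = (3*I*√13)*2 + 1127 = 6*I*√13 + 1127 = 1127 + 6*I*√13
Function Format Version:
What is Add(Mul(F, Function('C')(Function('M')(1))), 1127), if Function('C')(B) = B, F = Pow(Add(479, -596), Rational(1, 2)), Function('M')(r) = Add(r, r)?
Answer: Add(1127, Mul(6, I, Pow(13, Rational(1, 2)))) ≈ Add(1127.0, Mul(21.633, I))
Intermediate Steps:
Function('M')(r) = Mul(2, r)
F = Mul(3, I, Pow(13, Rational(1, 2))) (F = Pow(-117, Rational(1, 2)) = Mul(3, I, Pow(13, Rational(1, 2))) ≈ Mul(10.817, I))
Add(Mul(F, Function('C')(Function('M')(1))), 1127) = Add(Mul(Mul(3, I, Pow(13, Rational(1, 2))), Mul(2, 1)), 1127) = Add(Mul(Mul(3, I, Pow(13, Rational(1, 2))), 2), 1127) = Add(Mul(6, I, Pow(13, Rational(1, 2))), 1127) = Add(1127, Mul(6, I, Pow(13, Rational(1, 2))))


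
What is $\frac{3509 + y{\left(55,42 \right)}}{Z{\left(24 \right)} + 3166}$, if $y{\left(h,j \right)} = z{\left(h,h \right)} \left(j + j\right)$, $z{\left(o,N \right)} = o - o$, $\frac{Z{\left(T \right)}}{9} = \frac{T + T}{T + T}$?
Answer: $\frac{3509}{3175} \approx 1.1052$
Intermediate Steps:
$Z{\left(T \right)} = 9$ ($Z{\left(T \right)} = 9 \frac{T + T}{T + T} = 9 \frac{2 T}{2 T} = 9 \cdot 2 T \frac{1}{2 T} = 9 \cdot 1 = 9$)
$z{\left(o,N \right)} = 0$
$y{\left(h,j \right)} = 0$ ($y{\left(h,j \right)} = 0 \left(j + j\right) = 0 \cdot 2 j = 0$)
$\frac{3509 + y{\left(55,42 \right)}}{Z{\left(24 \right)} + 3166} = \frac{3509 + 0}{9 + 3166} = \frac{3509}{3175}$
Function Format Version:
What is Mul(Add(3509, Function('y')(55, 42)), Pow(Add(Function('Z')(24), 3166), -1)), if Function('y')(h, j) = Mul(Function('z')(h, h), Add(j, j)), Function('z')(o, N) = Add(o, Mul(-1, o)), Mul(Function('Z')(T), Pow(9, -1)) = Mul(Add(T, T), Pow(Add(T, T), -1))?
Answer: Rational(3509, 3175) ≈ 1.1052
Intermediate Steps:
Function('Z')(T) = 9 (Function('Z')(T) = Mul(9, Mul(Add(T, T), Pow(Add(T, T), -1))) = Mul(9, Mul(Mul(2, T), Pow(Mul(2, T), -1))) = Mul(9, Mul(Mul(2, T), Mul(Rational(1, 2), Pow(T, -1)))) = Mul(9, 1) = 9)
Function('z')(o, N) = 0
Function('y')(h, j) = 0 (Function('y')(h, j) = Mul(0, Add(j, j)) = Mul(0, Mul(2, j)) = 0)
Mul(Add(3509, Function('y')(55, 42)), Pow(Add(Function('Z')(24), 3166), -1)) = Mul(Add(3509, 0), Pow(Add(9, 3166), -1)) = Mul(3509, Pow(3175, -1)) = Mul(3509, Rational(1, 3175)) = Rational(3509, 3175)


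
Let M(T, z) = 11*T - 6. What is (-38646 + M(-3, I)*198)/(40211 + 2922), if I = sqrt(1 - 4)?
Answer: -46368/43133 ≈ -1.0750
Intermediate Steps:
I = I*sqrt(3) (I = sqrt(-3) = I*sqrt(3) ≈ 1.732*I)
M(T, z) = -6 + 11*T
(-38646 + M(-3, I)*198)/(40211 + 2922) = (-38646 + (-6 + 11*(-3))*198)/(40211 + 2922) = (-38646 + (-6 - 33)*198)/43133 = (-38646 - 39*198)*(1/43133) = (-38646 - 7722)*(1/43133) = -46368*1/43133 = -46368/43133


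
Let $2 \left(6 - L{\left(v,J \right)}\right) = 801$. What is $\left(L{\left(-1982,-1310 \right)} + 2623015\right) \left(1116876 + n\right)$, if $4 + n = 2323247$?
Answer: $\frac{18044253223679}{2} \approx 9.0221 \cdot 10^{12}$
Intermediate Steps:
$n = 2323243$ ($n = -4 + 2323247 = 2323243$)
$L{\left(v,J \right)} = - \frac{789}{2}$ ($L{\left(v,J \right)} = 6 - \frac{801}{2} = - \frac{789}{2}$)
$\left(L{\left(-1982,-1310 \right)} + 2623015\right) \left(1116876 + n\right) = \left(- \frac{789}{2} + 2623015\right) \left(1116876 + 2323243\right) = \frac{5245241}{2} \cdot 3440119 = \frac{18044253223679}{2}$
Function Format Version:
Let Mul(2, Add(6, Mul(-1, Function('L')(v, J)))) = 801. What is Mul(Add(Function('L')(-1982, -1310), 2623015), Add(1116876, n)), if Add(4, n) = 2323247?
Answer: Rational(18044253223679, 2) ≈ 9.0221e+12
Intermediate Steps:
n = 2323243 (n = Add(-4, 2323247) = 2323243)
Function('L')(v, J) = Rational(-789, 2) (Function('L')(v, J) = Add(6, Mul(Rational(-1, 2), 801)) = Add(6, Rational(-801, 2)) = Rational(-789, 2))
Mul(Add(Function('L')(-1982, -1310), 2623015), Add(1116876, n)) = Mul(Add(Rational(-789, 2), 2623015), Add(1116876, 2323243)) = Mul(Rational(5245241, 2), 3440119) = Rational(18044253223679, 2)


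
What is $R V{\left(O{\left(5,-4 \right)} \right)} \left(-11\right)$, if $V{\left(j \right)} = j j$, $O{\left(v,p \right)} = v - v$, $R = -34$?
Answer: $0$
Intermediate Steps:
$O{\left(v,p \right)} = 0$
$V{\left(j \right)} = j^{2}$
$R V{\left(O{\left(5,-4 \right)} \right)} \left(-11\right) = - 34 \cdot 0^{2} \left(-11\right) = \left(-34\right) 0 \left(-11\right) = 0 \left(-11\right) = 0$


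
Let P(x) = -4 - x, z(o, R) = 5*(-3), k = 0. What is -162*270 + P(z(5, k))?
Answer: -43729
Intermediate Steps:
z(o, R) = -15
-162*270 + P(z(5, k)) = -162*270 + (-4 - 1*(-15)) = -43740 + (-4 + 15) = -43740 + 11 = -43729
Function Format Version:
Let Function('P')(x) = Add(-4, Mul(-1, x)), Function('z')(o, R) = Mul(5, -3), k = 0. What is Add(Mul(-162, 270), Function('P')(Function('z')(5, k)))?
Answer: -43729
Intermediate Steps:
Function('z')(o, R) = -15
Add(Mul(-162, 270), Function('P')(Function('z')(5, k))) = Add(Mul(-162, 270), Add(-4, Mul(-1, -15))) = Add(-43740, Add(-4, 15)) = Add(-43740, 11) = -43729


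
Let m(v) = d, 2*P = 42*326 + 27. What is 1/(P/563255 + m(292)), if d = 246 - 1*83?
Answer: 1126510/183634849 ≈ 0.0061345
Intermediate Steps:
P = 13719/2 (P = (42*326 + 27)/2 = (13692 + 27)/2 = (½)*13719 = 13719/2 ≈ 6859.5)
d = 163 (d = 246 - 83 = 163)
m(v) = 163
1/(P/563255 + m(292)) = 1/((13719/2)/563255 + 163) = 1/((13719/2)*(1/563255) + 163) = 1/(13719/1126510 + 163) = 1/(183634849/1126510) = 1126510/183634849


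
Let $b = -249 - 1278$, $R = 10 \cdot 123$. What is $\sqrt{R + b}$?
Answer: $3 i \sqrt{33} \approx 17.234 i$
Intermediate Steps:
$R = 1230$
$b = -1527$ ($b = -249 - 1278 = -1527$)
$\sqrt{R + b} = \sqrt{1230 - 1527} = \sqrt{-297} = 3 i \sqrt{33}$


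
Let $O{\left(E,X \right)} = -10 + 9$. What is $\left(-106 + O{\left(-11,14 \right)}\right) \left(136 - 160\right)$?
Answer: $2568$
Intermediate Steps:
$O{\left(E,X \right)} = -1$
$\left(-106 + O{\left(-11,14 \right)}\right) \left(136 - 160\right) = \left(-106 - 1\right) \left(136 - 160\right) = \left(-107\right) \left(-24\right) = 2568$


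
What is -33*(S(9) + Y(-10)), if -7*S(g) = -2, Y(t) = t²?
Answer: -23166/7 ≈ -3309.4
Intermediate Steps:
S(g) = 2/7 (S(g) = -⅐*(-2) = 2/7)
-33*(S(9) + Y(-10)) = -33*(2/7 + (-10)²) = -33*(2/7 + 100) = -33*702/7 = -23166/7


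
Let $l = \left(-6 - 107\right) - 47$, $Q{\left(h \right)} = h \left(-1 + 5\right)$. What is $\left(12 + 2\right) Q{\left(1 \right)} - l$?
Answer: $216$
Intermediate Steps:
$Q{\left(h \right)} = 4 h$ ($Q{\left(h \right)} = h 4 = 4 h$)
$l = -160$ ($l = -113 - 47 = -160$)
$\left(12 + 2\right) Q{\left(1 \right)} - l = \left(12 + 2\right) 4 \cdot 1 - -160 = 14 \cdot 4 + 160 = 56 + 160 = 216$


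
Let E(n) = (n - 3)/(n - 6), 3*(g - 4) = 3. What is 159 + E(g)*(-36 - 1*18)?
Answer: 267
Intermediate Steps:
g = 5 (g = 4 + (⅓)*3 = 4 + 1 = 5)
E(n) = (-3 + n)/(-6 + n)
159 + E(g)*(-36 - 1*18) = 159 + ((-3 + 5)/(-6 + 5))*(-36 - 1*18) = 159 + (2/(-1))*(-36 - 18) = 159 - 1*2*(-54) = 159 - 2*(-54) = 159 + 108 = 267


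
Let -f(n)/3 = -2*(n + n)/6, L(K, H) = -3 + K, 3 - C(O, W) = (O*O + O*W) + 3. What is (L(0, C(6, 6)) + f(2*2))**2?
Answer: 25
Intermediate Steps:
C(O, W) = -O**2 - O*W (C(O, W) = 3 - ((O*O + O*W) + 3) = 3 - ((O**2 + O*W) + 3) = 3 - (3 + O**2 + O*W) = 3 + (-3 - O**2 - O*W) = -O**2 - O*W)
f(n) = 2*n (f(n) = -3*(-2*(n + n))/6 = -3*(-4*n)/6 = -(-2)*n = 2*n)
(L(0, C(6, 6)) + f(2*2))**2 = ((-3 + 0) + 2*(2*2))**2 = (-3 + 2*4)**2 = (-3 + 8)**2 = 5**2 = 25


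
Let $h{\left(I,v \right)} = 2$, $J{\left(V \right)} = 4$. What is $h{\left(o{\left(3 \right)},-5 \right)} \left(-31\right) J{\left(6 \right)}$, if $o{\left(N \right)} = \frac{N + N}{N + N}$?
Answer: $-248$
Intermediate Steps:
$o{\left(N \right)} = 1$ ($o{\left(N \right)} = \frac{2 N}{2 N} = 2 N \frac{1}{2 N} = 1$)
$h{\left(o{\left(3 \right)},-5 \right)} \left(-31\right) J{\left(6 \right)} = 2 \left(-31\right) 4 = \left(-62\right) 4 = -248$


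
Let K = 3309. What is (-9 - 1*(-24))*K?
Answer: 49635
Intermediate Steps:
(-9 - 1*(-24))*K = (-9 - 1*(-24))*3309 = (-9 + 24)*3309 = 15*3309 = 49635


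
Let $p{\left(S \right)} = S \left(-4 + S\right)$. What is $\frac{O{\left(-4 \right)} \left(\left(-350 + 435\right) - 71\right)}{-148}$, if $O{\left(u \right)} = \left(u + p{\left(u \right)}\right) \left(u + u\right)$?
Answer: $\frac{784}{37} \approx 21.189$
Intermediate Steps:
$O{\left(u \right)} = 2 u \left(u + u \left(-4 + u\right)\right)$ ($O{\left(u \right)} = \left(u + u \left(-4 + u\right)\right) \left(u + u\right) = \left(u + u \left(-4 + u\right)\right) 2 u = 2 u \left(u + u \left(-4 + u\right)\right)$)
$\frac{O{\left(-4 \right)} \left(\left(-350 + 435\right) - 71\right)}{-148} = \frac{2 \left(-4\right)^{2} \left(-3 - 4\right) \left(\left(-350 + 435\right) - 71\right)}{-148} = 2 \cdot 16 \left(-7\right) \left(85 - 71\right) \left(- \frac{1}{148}\right) = \left(-224\right) 14 \left(- \frac{1}{148}\right) = \left(-3136\right) \left(- \frac{1}{148}\right) = \frac{784}{37}$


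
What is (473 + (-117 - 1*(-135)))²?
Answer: 241081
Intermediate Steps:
(473 + (-117 - 1*(-135)))² = (473 + (-117 + 135))² = (473 + 18)² = 491² = 241081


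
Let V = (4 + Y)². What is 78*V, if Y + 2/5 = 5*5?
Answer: 1595022/25 ≈ 63801.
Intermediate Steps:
Y = 123/5 (Y = -⅖ + 5*5 = -⅖ + 25 = 123/5 ≈ 24.600)
V = 20449/25 (V = (4 + 123/5)² = (143/5)² = 20449/25 ≈ 817.96)
78*V = 78*(20449/25) = 1595022/25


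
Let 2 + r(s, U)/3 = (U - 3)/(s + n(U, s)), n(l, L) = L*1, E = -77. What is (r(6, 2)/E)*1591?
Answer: 39775/308 ≈ 129.14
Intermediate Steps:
n(l, L) = L
r(s, U) = -6 + 3*(-3 + U)/(2*s) (r(s, U) = -6 + 3*((U - 3)/(s + s)) = -6 + 3*((-3 + U)/((2*s))) = -6 + 3*((-3 + U)*(1/(2*s))) = -6 + 3*((-3 + U)/(2*s)) = -6 + 3*(-3 + U)/(2*s))
(r(6, 2)/E)*1591 = (((3/2)*(-3 + 2 - 4*6)/6)/(-77))*1591 = (((3/2)*(1/6)*(-3 + 2 - 24))*(-1/77))*1591 = (((3/2)*(1/6)*(-25))*(-1/77))*1591 = -25/4*(-1/77)*1591 = (25/308)*1591 = 39775/308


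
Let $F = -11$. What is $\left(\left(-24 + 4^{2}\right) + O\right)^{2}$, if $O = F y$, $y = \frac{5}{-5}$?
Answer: $9$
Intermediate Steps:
$y = -1$ ($y = 5 \left(- \frac{1}{5}\right) = -1$)
$O = 11$ ($O = \left(-11\right) \left(-1\right) = 11$)
$\left(\left(-24 + 4^{2}\right) + O\right)^{2} = \left(\left(-24 + 4^{2}\right) + 11\right)^{2} = \left(\left(-24 + 16\right) + 11\right)^{2} = \left(-8 + 11\right)^{2} = 3^{2} = 9$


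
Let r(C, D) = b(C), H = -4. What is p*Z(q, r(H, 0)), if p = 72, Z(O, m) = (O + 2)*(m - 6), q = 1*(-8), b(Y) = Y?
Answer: 4320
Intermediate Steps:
r(C, D) = C
q = -8
Z(O, m) = (-6 + m)*(2 + O) (Z(O, m) = (2 + O)*(-6 + m) = (-6 + m)*(2 + O))
p*Z(q, r(H, 0)) = 72*(-12 - 6*(-8) + 2*(-4) - 8*(-4)) = 72*(-12 + 48 - 8 + 32) = 72*60 = 4320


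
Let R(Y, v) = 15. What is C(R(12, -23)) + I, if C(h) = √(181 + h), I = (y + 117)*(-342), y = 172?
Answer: -98824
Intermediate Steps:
I = -98838 (I = (172 + 117)*(-342) = 289*(-342) = -98838)
C(R(12, -23)) + I = √(181 + 15) - 98838 = √196 - 98838 = 14 - 98838 = -98824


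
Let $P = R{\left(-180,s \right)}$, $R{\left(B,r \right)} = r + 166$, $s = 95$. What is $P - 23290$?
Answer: $-23029$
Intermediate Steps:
$R{\left(B,r \right)} = 166 + r$
$P = 261$ ($P = 166 + 95 = 261$)
$P - 23290 = 261 - 23290 = -23029$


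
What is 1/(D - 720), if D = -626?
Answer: -1/1346 ≈ -0.00074294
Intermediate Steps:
1/(D - 720) = 1/(-626 - 720) = 1/(-1346) = -1/1346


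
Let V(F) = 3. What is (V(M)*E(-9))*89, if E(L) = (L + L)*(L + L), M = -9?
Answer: 86508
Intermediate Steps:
E(L) = 4*L**2 (E(L) = (2*L)*(2*L) = 4*L**2)
(V(M)*E(-9))*89 = (3*(4*(-9)**2))*89 = (3*(4*81))*89 = (3*324)*89 = 972*89 = 86508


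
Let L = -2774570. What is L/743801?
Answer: -163210/43753 ≈ -3.7303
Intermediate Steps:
L/743801 = -2774570/743801 = -2774570*1/743801 = -163210/43753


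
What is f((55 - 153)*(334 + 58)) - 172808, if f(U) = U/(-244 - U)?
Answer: -1649116348/9543 ≈ -1.7281e+5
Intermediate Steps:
f((55 - 153)*(334 + 58)) - 172808 = -(55 - 153)*(334 + 58)/(244 + (55 - 153)*(334 + 58)) - 172808 = -(-98*392)/(244 - 98*392) - 172808 = -1*(-38416)/(244 - 38416) - 172808 = -1*(-38416)/(-38172) - 172808 = -1*(-38416)*(-1/38172) - 172808 = -9604/9543 - 172808 = -1649116348/9543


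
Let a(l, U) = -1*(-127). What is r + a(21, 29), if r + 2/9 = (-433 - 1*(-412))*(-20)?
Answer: 4921/9 ≈ 546.78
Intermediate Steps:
a(l, U) = 127
r = 3778/9 (r = -2/9 + (-433 - 1*(-412))*(-20) = -2/9 + (-433 + 412)*(-20) = -2/9 - 21*(-20) = -2/9 + 420 = 3778/9 ≈ 419.78)
r + a(21, 29) = 3778/9 + 127 = 4921/9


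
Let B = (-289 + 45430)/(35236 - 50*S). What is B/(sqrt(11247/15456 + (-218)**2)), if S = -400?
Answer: 15047*sqrt(149037546)/49001416017 ≈ 0.0037488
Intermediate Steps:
B = 15047/18412 (B = (-289 + 45430)/(35236 - 50*(-400)) = 45141/(35236 + 20000) = 45141/55236 = 45141*(1/55236) = 15047/18412 ≈ 0.81724)
B/(sqrt(11247/15456 + (-218)**2)) = 15047/(18412*(sqrt(11247/15456 + (-218)**2))) = 15047/(18412*(sqrt(11247*(1/15456) + 47524))) = 15047/(18412*(sqrt(163/224 + 47524))) = 15047/(18412*(sqrt(10645539/224))) = 15047/(18412*((sqrt(149037546)/56))) = 15047*(4*sqrt(149037546)/10645539)/18412 = 15047*sqrt(149037546)/49001416017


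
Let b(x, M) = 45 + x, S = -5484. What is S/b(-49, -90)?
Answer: 1371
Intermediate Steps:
S/b(-49, -90) = -5484/(45 - 49) = -5484/(-4) = -5484*(-¼) = 1371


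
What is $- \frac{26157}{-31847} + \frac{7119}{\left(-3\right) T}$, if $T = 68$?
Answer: $- \frac{73794255}{2165596} \approx -34.076$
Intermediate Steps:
$- \frac{26157}{-31847} + \frac{7119}{\left(-3\right) T} = - \frac{26157}{-31847} + \frac{7119}{\left(-3\right) 68} = \left(-26157\right) \left(- \frac{1}{31847}\right) + \frac{7119}{-204} = \frac{26157}{31847} + 7119 \left(- \frac{1}{204}\right) = \frac{26157}{31847} - \frac{2373}{68} = - \frac{73794255}{2165596}$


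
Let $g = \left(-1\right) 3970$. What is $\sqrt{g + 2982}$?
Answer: $2 i \sqrt{247} \approx 31.432 i$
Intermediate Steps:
$g = -3970$
$\sqrt{g + 2982} = \sqrt{-3970 + 2982} = \sqrt{-988} = 2 i \sqrt{247}$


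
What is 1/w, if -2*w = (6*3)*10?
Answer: -1/90 ≈ -0.011111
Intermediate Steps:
w = -90 (w = -6*3*10/2 = -9*10 = -½*180 = -90)
1/w = 1/(-90) = -1/90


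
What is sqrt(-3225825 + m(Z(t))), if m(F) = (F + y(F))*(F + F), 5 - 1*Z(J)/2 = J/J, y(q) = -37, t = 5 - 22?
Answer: I*sqrt(3226289) ≈ 1796.2*I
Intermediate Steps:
t = -17
Z(J) = 8 (Z(J) = 10 - 2*J/J = 10 - 2*1 = 10 - 2 = 8)
m(F) = 2*F*(-37 + F) (m(F) = (F - 37)*(F + F) = (-37 + F)*(2*F) = 2*F*(-37 + F))
sqrt(-3225825 + m(Z(t))) = sqrt(-3225825 + 2*8*(-37 + 8)) = sqrt(-3225825 + 2*8*(-29)) = sqrt(-3225825 - 464) = sqrt(-3226289) = I*sqrt(3226289)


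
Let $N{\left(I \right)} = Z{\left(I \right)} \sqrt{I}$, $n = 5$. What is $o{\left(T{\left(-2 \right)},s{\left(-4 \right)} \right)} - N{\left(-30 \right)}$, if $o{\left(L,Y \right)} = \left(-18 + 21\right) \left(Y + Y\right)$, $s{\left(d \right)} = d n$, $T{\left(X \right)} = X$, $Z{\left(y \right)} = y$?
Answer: $-120 + 30 i \sqrt{30} \approx -120.0 + 164.32 i$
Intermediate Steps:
$s{\left(d \right)} = 5 d$ ($s{\left(d \right)} = d 5 = 5 d$)
$o{\left(L,Y \right)} = 6 Y$ ($o{\left(L,Y \right)} = 3 \cdot 2 Y = 6 Y$)
$N{\left(I \right)} = I^{\frac{3}{2}}$ ($N{\left(I \right)} = I \sqrt{I} = I^{\frac{3}{2}}$)
$o{\left(T{\left(-2 \right)},s{\left(-4 \right)} \right)} - N{\left(-30 \right)} = 6 \cdot 5 \left(-4\right) - \left(-30\right)^{\frac{3}{2}} = 6 \left(-20\right) - - 30 i \sqrt{30} = -120 + 30 i \sqrt{30}$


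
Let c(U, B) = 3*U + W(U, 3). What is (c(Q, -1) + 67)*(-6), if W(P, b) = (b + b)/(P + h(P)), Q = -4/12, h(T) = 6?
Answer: -6840/17 ≈ -402.35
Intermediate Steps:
Q = -⅓ (Q = -4*1/12 = -⅓ ≈ -0.33333)
W(P, b) = 2*b/(6 + P) (W(P, b) = (b + b)/(P + 6) = (2*b)/(6 + P) = 2*b/(6 + P))
c(U, B) = 3*U + 6/(6 + U) (c(U, B) = 3*U + 2*3/(6 + U) = 3*U + 6/(6 + U))
(c(Q, -1) + 67)*(-6) = (3*(2 - (6 - ⅓)/3)/(6 - ⅓) + 67)*(-6) = (3*(2 - ⅓*17/3)/(17/3) + 67)*(-6) = (3*(3/17)*(2 - 17/9) + 67)*(-6) = (3*(3/17)*(⅑) + 67)*(-6) = (1/17 + 67)*(-6) = (1140/17)*(-6) = -6840/17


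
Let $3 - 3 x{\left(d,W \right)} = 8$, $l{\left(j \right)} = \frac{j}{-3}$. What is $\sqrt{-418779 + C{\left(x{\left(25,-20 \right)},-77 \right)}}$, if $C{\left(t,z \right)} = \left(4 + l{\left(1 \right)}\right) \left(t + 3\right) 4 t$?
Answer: $\frac{i \sqrt{33923739}}{9} \approx 647.16 i$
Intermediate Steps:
$l{\left(j \right)} = - \frac{j}{3}$ ($l{\left(j \right)} = j \left(- \frac{1}{3}\right) = - \frac{j}{3}$)
$x{\left(d,W \right)} = - \frac{5}{3}$ ($x{\left(d,W \right)} = 1 - \frac{8}{3} = - \frac{5}{3}$)
$C{\left(t,z \right)} = t \left(44 + \frac{44 t}{3}\right)$ ($C{\left(t,z \right)} = \left(4 - \frac{1}{3}\right) \left(t + 3\right) 4 t = \left(4 - \frac{1}{3}\right) \left(3 + t\right) 4 t = \frac{11 \left(3 + t\right)}{3} \cdot 4 t = \left(11 + \frac{11 t}{3}\right) 4 t = \left(44 + \frac{44 t}{3}\right) t = t \left(44 + \frac{44 t}{3}\right)$)
$\sqrt{-418779 + C{\left(x{\left(25,-20 \right)},-77 \right)}} = \sqrt{-418779 + \frac{44}{3} \left(- \frac{5}{3}\right) \left(3 - \frac{5}{3}\right)} = \sqrt{-418779 + \frac{44}{3} \left(- \frac{5}{3}\right) \frac{4}{3}} = \sqrt{-418779 - \frac{880}{27}} = \sqrt{- \frac{11307913}{27}} = \frac{i \sqrt{33923739}}{9}$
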